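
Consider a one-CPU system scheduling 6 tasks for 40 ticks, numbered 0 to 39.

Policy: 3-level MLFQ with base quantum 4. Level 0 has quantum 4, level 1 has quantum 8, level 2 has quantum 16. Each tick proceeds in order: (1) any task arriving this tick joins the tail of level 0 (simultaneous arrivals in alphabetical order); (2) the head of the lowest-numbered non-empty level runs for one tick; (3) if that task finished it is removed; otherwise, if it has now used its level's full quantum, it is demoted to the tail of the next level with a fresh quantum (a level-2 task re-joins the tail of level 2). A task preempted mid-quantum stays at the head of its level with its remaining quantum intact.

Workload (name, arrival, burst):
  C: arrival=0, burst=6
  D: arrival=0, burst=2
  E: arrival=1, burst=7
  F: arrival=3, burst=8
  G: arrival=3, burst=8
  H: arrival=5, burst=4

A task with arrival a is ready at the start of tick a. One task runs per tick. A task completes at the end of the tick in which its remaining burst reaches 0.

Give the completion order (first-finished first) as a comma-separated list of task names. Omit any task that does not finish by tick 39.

t=0: L0/L1/L2 = CD/-/- → run C
t=1: L0/L1/L2 = CDE/-/- → run C
t=2: L0/L1/L2 = CDE/-/- → run C
t=3: L0/L1/L2 = CDEFG/-/- → run C
t=4: L0/L1/L2 = DEFG/C/- → run D
t=5: L0/L1/L2 = DEFGH/C/- → run D
t=6: L0/L1/L2 = EFGH/C/- → run E
t=7: L0/L1/L2 = EFGH/C/- → run E
t=8: L0/L1/L2 = EFGH/C/- → run E
t=9: L0/L1/L2 = EFGH/C/- → run E
t=10: L0/L1/L2 = FGH/CE/- → run F
t=11: L0/L1/L2 = FGH/CE/- → run F
t=12: L0/L1/L2 = FGH/CE/- → run F
t=13: L0/L1/L2 = FGH/CE/- → run F
t=14: L0/L1/L2 = GH/CEF/- → run G
t=15: L0/L1/L2 = GH/CEF/- → run G
t=16: L0/L1/L2 = GH/CEF/- → run G
t=17: L0/L1/L2 = GH/CEF/- → run G
t=18: L0/L1/L2 = H/CEFG/- → run H
t=19: L0/L1/L2 = H/CEFG/- → run H
t=20: L0/L1/L2 = H/CEFG/- → run H
t=21: L0/L1/L2 = H/CEFG/- → run H
t=22: L0/L1/L2 = -/CEFG/- → run C
t=23: L0/L1/L2 = -/CEFG/- → run C
t=24: L0/L1/L2 = -/EFG/- → run E
t=25: L0/L1/L2 = -/EFG/- → run E
t=26: L0/L1/L2 = -/EFG/- → run E
t=27: L0/L1/L2 = -/FG/- → run F
t=28: L0/L1/L2 = -/FG/- → run F
t=29: L0/L1/L2 = -/FG/- → run F
t=30: L0/L1/L2 = -/FG/- → run F
t=31: L0/L1/L2 = -/G/- → run G
t=32: L0/L1/L2 = -/G/- → run G
t=33: L0/L1/L2 = -/G/- → run G
t=34: L0/L1/L2 = -/G/- → run G
t=35: (idle)
t=36: (idle)
t=37: (idle)
t=38: (idle)
t=39: (idle)

completion order = D, H, C, E, F, G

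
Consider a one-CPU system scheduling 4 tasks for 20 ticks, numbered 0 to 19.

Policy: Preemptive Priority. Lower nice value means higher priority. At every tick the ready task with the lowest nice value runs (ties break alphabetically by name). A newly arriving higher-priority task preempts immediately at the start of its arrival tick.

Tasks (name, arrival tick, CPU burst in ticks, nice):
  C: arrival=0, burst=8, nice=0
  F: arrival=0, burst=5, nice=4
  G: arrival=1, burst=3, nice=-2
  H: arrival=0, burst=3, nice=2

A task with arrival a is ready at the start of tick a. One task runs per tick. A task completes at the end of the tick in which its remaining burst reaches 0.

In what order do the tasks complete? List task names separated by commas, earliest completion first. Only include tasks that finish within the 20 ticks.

completion order = G, C, H, F

t=0: ready={C,F,H} → run C
t=1: ready={C,F,G,H} → run G
t=2: ready={C,F,G,H} → run G
t=3: ready={C,F,G,H} → run G
t=4: ready={C,F,H} → run C
t=5: ready={C,F,H} → run C
t=6: ready={C,F,H} → run C
t=7: ready={C,F,H} → run C
t=8: ready={C,F,H} → run C
t=9: ready={C,F,H} → run C
t=10: ready={C,F,H} → run C
t=11: ready={F,H} → run H
t=12: ready={F,H} → run H
t=13: ready={F,H} → run H
t=14: ready={F} → run F
t=15: ready={F} → run F
t=16: ready={F} → run F
t=17: ready={F} → run F
t=18: ready={F} → run F
t=19: (idle)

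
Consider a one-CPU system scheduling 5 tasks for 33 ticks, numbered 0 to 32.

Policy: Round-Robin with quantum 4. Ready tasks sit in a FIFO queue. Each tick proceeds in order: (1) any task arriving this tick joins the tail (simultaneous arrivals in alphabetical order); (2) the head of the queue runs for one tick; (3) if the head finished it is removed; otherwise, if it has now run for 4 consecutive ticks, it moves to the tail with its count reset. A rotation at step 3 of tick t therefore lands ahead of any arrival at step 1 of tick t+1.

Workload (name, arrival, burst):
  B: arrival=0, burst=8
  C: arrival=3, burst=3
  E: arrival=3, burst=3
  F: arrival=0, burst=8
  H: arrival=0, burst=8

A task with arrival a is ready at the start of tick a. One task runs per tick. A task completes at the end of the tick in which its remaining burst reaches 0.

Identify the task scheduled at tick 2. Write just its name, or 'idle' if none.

running at tick 2 = B

t=0: queue=[B,F,H] q_used=0 → run B
t=1: queue=[B,F,H] q_used=1 → run B
t=2: queue=[B,F,H] q_used=2 → run B
t=3: queue=[B,F,H,C,E] q_used=3 → run B
t=4: queue=[F,H,C,E,B] q_used=0 → run F
t=5: queue=[F,H,C,E,B] q_used=1 → run F
t=6: queue=[F,H,C,E,B] q_used=2 → run F
t=7: queue=[F,H,C,E,B] q_used=3 → run F
t=8: queue=[H,C,E,B,F] q_used=0 → run H
t=9: queue=[H,C,E,B,F] q_used=1 → run H
t=10: queue=[H,C,E,B,F] q_used=2 → run H
t=11: queue=[H,C,E,B,F] q_used=3 → run H
t=12: queue=[C,E,B,F,H] q_used=0 → run C
t=13: queue=[C,E,B,F,H] q_used=1 → run C
t=14: queue=[C,E,B,F,H] q_used=2 → run C
t=15: queue=[E,B,F,H] q_used=0 → run E
t=16: queue=[E,B,F,H] q_used=1 → run E
t=17: queue=[E,B,F,H] q_used=2 → run E
t=18: queue=[B,F,H] q_used=0 → run B
t=19: queue=[B,F,H] q_used=1 → run B
t=20: queue=[B,F,H] q_used=2 → run B
t=21: queue=[B,F,H] q_used=3 → run B
t=22: queue=[F,H] q_used=0 → run F
t=23: queue=[F,H] q_used=1 → run F
t=24: queue=[F,H] q_used=2 → run F
t=25: queue=[F,H] q_used=3 → run F
t=26: queue=[H] q_used=0 → run H
t=27: queue=[H] q_used=1 → run H
t=28: queue=[H] q_used=2 → run H
t=29: queue=[H] q_used=3 → run H
t=30: (idle)
t=31: (idle)
t=32: (idle)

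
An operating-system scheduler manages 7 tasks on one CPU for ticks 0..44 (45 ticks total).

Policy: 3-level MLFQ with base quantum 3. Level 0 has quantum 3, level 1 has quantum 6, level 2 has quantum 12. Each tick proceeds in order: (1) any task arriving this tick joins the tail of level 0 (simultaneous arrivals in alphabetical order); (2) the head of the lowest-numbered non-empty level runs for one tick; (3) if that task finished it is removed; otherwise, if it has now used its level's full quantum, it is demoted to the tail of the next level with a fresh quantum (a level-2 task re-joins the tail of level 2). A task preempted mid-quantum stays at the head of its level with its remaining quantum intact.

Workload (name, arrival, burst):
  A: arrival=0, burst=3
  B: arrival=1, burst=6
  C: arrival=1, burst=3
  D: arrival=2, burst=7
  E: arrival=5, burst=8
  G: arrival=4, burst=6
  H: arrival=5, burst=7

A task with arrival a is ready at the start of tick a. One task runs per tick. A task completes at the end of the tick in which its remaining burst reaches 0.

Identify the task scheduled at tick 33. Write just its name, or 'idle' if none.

running at tick 33 = E

t=0: L0/L1/L2 = A/-/- → run A
t=1: L0/L1/L2 = ABC/-/- → run A
t=2: L0/L1/L2 = ABCD/-/- → run A
t=3: L0/L1/L2 = BCD/-/- → run B
t=4: L0/L1/L2 = BCDG/-/- → run B
t=5: L0/L1/L2 = BCDGEH/-/- → run B
t=6: L0/L1/L2 = CDGEH/B/- → run C
t=7: L0/L1/L2 = CDGEH/B/- → run C
t=8: L0/L1/L2 = CDGEH/B/- → run C
t=9: L0/L1/L2 = DGEH/B/- → run D
t=10: L0/L1/L2 = DGEH/B/- → run D
t=11: L0/L1/L2 = DGEH/B/- → run D
t=12: L0/L1/L2 = GEH/BD/- → run G
t=13: L0/L1/L2 = GEH/BD/- → run G
t=14: L0/L1/L2 = GEH/BD/- → run G
t=15: L0/L1/L2 = EH/BDG/- → run E
t=16: L0/L1/L2 = EH/BDG/- → run E
t=17: L0/L1/L2 = EH/BDG/- → run E
t=18: L0/L1/L2 = H/BDGE/- → run H
t=19: L0/L1/L2 = H/BDGE/- → run H
t=20: L0/L1/L2 = H/BDGE/- → run H
t=21: L0/L1/L2 = -/BDGEH/- → run B
t=22: L0/L1/L2 = -/BDGEH/- → run B
t=23: L0/L1/L2 = -/BDGEH/- → run B
t=24: L0/L1/L2 = -/DGEH/- → run D
t=25: L0/L1/L2 = -/DGEH/- → run D
t=26: L0/L1/L2 = -/DGEH/- → run D
t=27: L0/L1/L2 = -/DGEH/- → run D
t=28: L0/L1/L2 = -/GEH/- → run G
t=29: L0/L1/L2 = -/GEH/- → run G
t=30: L0/L1/L2 = -/GEH/- → run G
t=31: L0/L1/L2 = -/EH/- → run E
t=32: L0/L1/L2 = -/EH/- → run E
t=33: L0/L1/L2 = -/EH/- → run E
t=34: L0/L1/L2 = -/EH/- → run E
t=35: L0/L1/L2 = -/EH/- → run E
t=36: L0/L1/L2 = -/H/- → run H
t=37: L0/L1/L2 = -/H/- → run H
t=38: L0/L1/L2 = -/H/- → run H
t=39: L0/L1/L2 = -/H/- → run H
t=40: (idle)
t=41: (idle)
t=42: (idle)
t=43: (idle)
t=44: (idle)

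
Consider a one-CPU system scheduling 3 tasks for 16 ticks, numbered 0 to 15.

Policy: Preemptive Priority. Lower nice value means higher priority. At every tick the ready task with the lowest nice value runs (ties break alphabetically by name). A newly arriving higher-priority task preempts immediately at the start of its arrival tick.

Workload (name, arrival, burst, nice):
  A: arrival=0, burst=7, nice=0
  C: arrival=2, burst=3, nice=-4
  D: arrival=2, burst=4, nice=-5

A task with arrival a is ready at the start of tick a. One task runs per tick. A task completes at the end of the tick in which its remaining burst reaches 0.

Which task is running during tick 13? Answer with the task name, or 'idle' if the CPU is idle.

t=0: ready={A} → run A
t=1: ready={A} → run A
t=2: ready={A,C,D} → run D
t=3: ready={A,C,D} → run D
t=4: ready={A,C,D} → run D
t=5: ready={A,C,D} → run D
t=6: ready={A,C} → run C
t=7: ready={A,C} → run C
t=8: ready={A,C} → run C
t=9: ready={A} → run A
t=10: ready={A} → run A
t=11: ready={A} → run A
t=12: ready={A} → run A
t=13: ready={A} → run A
t=14: (idle)
t=15: (idle)

running at tick 13 = A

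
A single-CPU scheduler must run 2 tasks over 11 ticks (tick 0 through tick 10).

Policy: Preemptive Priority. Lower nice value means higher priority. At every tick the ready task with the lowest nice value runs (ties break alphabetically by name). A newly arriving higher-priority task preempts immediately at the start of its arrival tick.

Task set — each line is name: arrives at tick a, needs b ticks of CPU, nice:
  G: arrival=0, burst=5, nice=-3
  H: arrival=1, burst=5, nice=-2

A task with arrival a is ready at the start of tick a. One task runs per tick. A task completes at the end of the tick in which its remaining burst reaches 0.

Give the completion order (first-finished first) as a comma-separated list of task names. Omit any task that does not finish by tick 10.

t=0: ready={G} → run G
t=1: ready={G,H} → run G
t=2: ready={G,H} → run G
t=3: ready={G,H} → run G
t=4: ready={G,H} → run G
t=5: ready={H} → run H
t=6: ready={H} → run H
t=7: ready={H} → run H
t=8: ready={H} → run H
t=9: ready={H} → run H
t=10: (idle)

completion order = G, H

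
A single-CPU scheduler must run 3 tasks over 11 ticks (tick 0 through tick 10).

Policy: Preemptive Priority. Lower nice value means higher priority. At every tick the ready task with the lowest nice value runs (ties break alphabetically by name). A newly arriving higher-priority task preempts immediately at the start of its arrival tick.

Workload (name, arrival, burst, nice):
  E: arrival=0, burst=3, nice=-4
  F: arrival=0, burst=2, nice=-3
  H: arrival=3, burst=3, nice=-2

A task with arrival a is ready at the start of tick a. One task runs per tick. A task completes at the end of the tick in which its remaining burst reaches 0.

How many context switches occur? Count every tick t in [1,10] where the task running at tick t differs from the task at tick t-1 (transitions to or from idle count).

t=0: ready={E,F} → run E
t=1: ready={E,F} → run E
t=2: ready={E,F} → run E
t=3: ready={F,H} → run F
t=4: ready={F,H} → run F
t=5: ready={H} → run H
t=6: ready={H} → run H
t=7: ready={H} → run H
t=8: (idle)
t=9: (idle)
t=10: (idle)

context switches = 3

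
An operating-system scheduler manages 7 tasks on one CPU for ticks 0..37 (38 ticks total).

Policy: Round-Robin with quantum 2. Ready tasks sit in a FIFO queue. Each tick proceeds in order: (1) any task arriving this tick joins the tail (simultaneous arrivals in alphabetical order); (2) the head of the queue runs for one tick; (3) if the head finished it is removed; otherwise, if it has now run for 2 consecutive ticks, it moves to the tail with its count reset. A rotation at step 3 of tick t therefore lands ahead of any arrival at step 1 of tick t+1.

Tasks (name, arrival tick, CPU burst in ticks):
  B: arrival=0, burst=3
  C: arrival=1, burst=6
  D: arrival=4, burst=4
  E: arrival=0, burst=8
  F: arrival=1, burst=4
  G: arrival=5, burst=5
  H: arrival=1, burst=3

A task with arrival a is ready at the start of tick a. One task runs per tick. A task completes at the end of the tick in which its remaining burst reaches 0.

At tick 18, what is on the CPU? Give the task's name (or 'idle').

running at tick 18 = C

t=0: queue=[B,E] q_used=0 → run B
t=1: queue=[B,E,C,F,H] q_used=1 → run B
t=2: queue=[E,C,F,H,B] q_used=0 → run E
t=3: queue=[E,C,F,H,B] q_used=1 → run E
t=4: queue=[C,F,H,B,E,D] q_used=0 → run C
t=5: queue=[C,F,H,B,E,D,G] q_used=1 → run C
t=6: queue=[F,H,B,E,D,G,C] q_used=0 → run F
t=7: queue=[F,H,B,E,D,G,C] q_used=1 → run F
t=8: queue=[H,B,E,D,G,C,F] q_used=0 → run H
t=9: queue=[H,B,E,D,G,C,F] q_used=1 → run H
t=10: queue=[B,E,D,G,C,F,H] q_used=0 → run B
t=11: queue=[E,D,G,C,F,H] q_used=0 → run E
t=12: queue=[E,D,G,C,F,H] q_used=1 → run E
t=13: queue=[D,G,C,F,H,E] q_used=0 → run D
t=14: queue=[D,G,C,F,H,E] q_used=1 → run D
t=15: queue=[G,C,F,H,E,D] q_used=0 → run G
t=16: queue=[G,C,F,H,E,D] q_used=1 → run G
t=17: queue=[C,F,H,E,D,G] q_used=0 → run C
t=18: queue=[C,F,H,E,D,G] q_used=1 → run C
t=19: queue=[F,H,E,D,G,C] q_used=0 → run F
t=20: queue=[F,H,E,D,G,C] q_used=1 → run F
t=21: queue=[H,E,D,G,C] q_used=0 → run H
t=22: queue=[E,D,G,C] q_used=0 → run E
t=23: queue=[E,D,G,C] q_used=1 → run E
t=24: queue=[D,G,C,E] q_used=0 → run D
t=25: queue=[D,G,C,E] q_used=1 → run D
t=26: queue=[G,C,E] q_used=0 → run G
t=27: queue=[G,C,E] q_used=1 → run G
t=28: queue=[C,E,G] q_used=0 → run C
t=29: queue=[C,E,G] q_used=1 → run C
t=30: queue=[E,G] q_used=0 → run E
t=31: queue=[E,G] q_used=1 → run E
t=32: queue=[G] q_used=0 → run G
t=33: (idle)
t=34: (idle)
t=35: (idle)
t=36: (idle)
t=37: (idle)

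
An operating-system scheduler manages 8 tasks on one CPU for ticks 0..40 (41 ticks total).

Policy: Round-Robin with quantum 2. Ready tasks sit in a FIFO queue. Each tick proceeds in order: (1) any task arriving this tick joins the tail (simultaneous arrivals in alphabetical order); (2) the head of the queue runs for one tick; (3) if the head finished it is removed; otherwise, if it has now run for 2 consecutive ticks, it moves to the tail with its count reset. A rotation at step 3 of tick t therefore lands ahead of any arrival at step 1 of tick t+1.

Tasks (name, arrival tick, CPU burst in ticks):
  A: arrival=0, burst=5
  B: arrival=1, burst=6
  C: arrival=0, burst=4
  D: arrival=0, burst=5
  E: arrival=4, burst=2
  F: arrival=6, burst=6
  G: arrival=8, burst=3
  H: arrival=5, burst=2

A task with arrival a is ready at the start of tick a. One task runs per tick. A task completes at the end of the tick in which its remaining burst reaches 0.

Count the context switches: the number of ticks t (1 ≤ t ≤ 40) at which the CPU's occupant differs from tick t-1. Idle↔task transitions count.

context switches = 18

t=0: queue=[A,C,D] q_used=0 → run A
t=1: queue=[A,C,D,B] q_used=1 → run A
t=2: queue=[C,D,B,A] q_used=0 → run C
t=3: queue=[C,D,B,A] q_used=1 → run C
t=4: queue=[D,B,A,C,E] q_used=0 → run D
t=5: queue=[D,B,A,C,E,H] q_used=1 → run D
t=6: queue=[B,A,C,E,H,D,F] q_used=0 → run B
t=7: queue=[B,A,C,E,H,D,F] q_used=1 → run B
t=8: queue=[A,C,E,H,D,F,B,G] q_used=0 → run A
t=9: queue=[A,C,E,H,D,F,B,G] q_used=1 → run A
t=10: queue=[C,E,H,D,F,B,G,A] q_used=0 → run C
t=11: queue=[C,E,H,D,F,B,G,A] q_used=1 → run C
t=12: queue=[E,H,D,F,B,G,A] q_used=0 → run E
t=13: queue=[E,H,D,F,B,G,A] q_used=1 → run E
t=14: queue=[H,D,F,B,G,A] q_used=0 → run H
t=15: queue=[H,D,F,B,G,A] q_used=1 → run H
t=16: queue=[D,F,B,G,A] q_used=0 → run D
t=17: queue=[D,F,B,G,A] q_used=1 → run D
t=18: queue=[F,B,G,A,D] q_used=0 → run F
t=19: queue=[F,B,G,A,D] q_used=1 → run F
t=20: queue=[B,G,A,D,F] q_used=0 → run B
t=21: queue=[B,G,A,D,F] q_used=1 → run B
t=22: queue=[G,A,D,F,B] q_used=0 → run G
t=23: queue=[G,A,D,F,B] q_used=1 → run G
t=24: queue=[A,D,F,B,G] q_used=0 → run A
t=25: queue=[D,F,B,G] q_used=0 → run D
t=26: queue=[F,B,G] q_used=0 → run F
t=27: queue=[F,B,G] q_used=1 → run F
t=28: queue=[B,G,F] q_used=0 → run B
t=29: queue=[B,G,F] q_used=1 → run B
t=30: queue=[G,F] q_used=0 → run G
t=31: queue=[F] q_used=0 → run F
t=32: queue=[F] q_used=1 → run F
t=33: (idle)
t=34: (idle)
t=35: (idle)
t=36: (idle)
t=37: (idle)
t=38: (idle)
t=39: (idle)
t=40: (idle)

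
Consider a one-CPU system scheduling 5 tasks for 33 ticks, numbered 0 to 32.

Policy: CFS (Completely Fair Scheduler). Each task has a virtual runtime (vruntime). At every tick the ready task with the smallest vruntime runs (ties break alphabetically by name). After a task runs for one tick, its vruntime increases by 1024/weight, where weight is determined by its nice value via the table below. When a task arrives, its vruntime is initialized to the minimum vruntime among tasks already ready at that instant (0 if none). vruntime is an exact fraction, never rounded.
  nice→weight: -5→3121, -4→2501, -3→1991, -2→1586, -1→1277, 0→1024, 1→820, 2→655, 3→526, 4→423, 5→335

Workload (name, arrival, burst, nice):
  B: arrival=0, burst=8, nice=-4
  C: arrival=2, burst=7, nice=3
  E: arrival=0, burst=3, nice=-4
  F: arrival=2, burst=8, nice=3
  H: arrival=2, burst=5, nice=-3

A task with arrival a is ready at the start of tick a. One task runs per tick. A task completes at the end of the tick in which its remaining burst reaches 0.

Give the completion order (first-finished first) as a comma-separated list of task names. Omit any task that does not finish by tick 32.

completion order = E, H, B, C, F

t=0: vr[B=0 E=0] → run B
t=1: vr[B=1024/2501 E=0] → run E
t=2: vr[B=1024/2501 C=1024/2501 E=1024/2501 F=1024/2501 H=1024/2501] → run B
t=3: vr[B=2048/2501 C=1024/2501 E=1024/2501 F=1024/2501 H=1024/2501] → run C
t=4: vr[B=2048/2501 C=1549824/657763 E=1024/2501 F=1024/2501 H=1024/2501] → run E
t=5: vr[B=2048/2501 C=1549824/657763 E=2048/2501 F=1024/2501 H=1024/2501] → run F
t=6: vr[B=2048/2501 C=1549824/657763 E=2048/2501 F=1549824/657763 H=1024/2501] → run H
t=7: vr[B=2048/2501 C=1549824/657763 E=2048/2501 F=1549824/657763 H=4599808/4979491] → run B
t=8: vr[B=3072/2501 C=1549824/657763 E=2048/2501 F=1549824/657763 H=4599808/4979491] → run E
t=9: vr[B=3072/2501 C=1549824/657763 F=1549824/657763 H=4599808/4979491] → run H
t=10: vr[B=3072/2501 C=1549824/657763 F=1549824/657763 H=7160832/4979491] → run B
t=11: vr[B=4096/2501 C=1549824/657763 F=1549824/657763 H=7160832/4979491] → run H
t=12: vr[B=4096/2501 C=1549824/657763 F=1549824/657763 H=9721856/4979491] → run B
t=13: vr[B=5120/2501 C=1549824/657763 F=1549824/657763 H=9721856/4979491] → run H
t=14: vr[B=5120/2501 C=1549824/657763 F=1549824/657763 H=12282880/4979491] → run B
t=15: vr[B=6144/2501 C=1549824/657763 F=1549824/657763 H=12282880/4979491] → run C
t=16: vr[B=6144/2501 C=2830336/657763 F=1549824/657763 H=12282880/4979491] → run F
t=17: vr[B=6144/2501 C=2830336/657763 F=2830336/657763 H=12282880/4979491] → run B
t=18: vr[B=7168/2501 C=2830336/657763 F=2830336/657763 H=12282880/4979491] → run H
t=19: vr[B=7168/2501 C=2830336/657763 F=2830336/657763] → run B
t=20: vr[C=2830336/657763 F=2830336/657763] → run C
t=21: vr[C=4110848/657763 F=2830336/657763] → run F
t=22: vr[C=4110848/657763 F=4110848/657763] → run C
t=23: vr[C=5391360/657763 F=4110848/657763] → run F
t=24: vr[C=5391360/657763 F=5391360/657763] → run C
t=25: vr[C=6671872/657763 F=5391360/657763] → run F
t=26: vr[C=6671872/657763 F=6671872/657763] → run C
t=27: vr[C=7952384/657763 F=6671872/657763] → run F
t=28: vr[C=7952384/657763 F=7952384/657763] → run C
t=29: vr[F=7952384/657763] → run F
t=30: vr[F=9232896/657763] → run F
t=31: (idle)
t=32: (idle)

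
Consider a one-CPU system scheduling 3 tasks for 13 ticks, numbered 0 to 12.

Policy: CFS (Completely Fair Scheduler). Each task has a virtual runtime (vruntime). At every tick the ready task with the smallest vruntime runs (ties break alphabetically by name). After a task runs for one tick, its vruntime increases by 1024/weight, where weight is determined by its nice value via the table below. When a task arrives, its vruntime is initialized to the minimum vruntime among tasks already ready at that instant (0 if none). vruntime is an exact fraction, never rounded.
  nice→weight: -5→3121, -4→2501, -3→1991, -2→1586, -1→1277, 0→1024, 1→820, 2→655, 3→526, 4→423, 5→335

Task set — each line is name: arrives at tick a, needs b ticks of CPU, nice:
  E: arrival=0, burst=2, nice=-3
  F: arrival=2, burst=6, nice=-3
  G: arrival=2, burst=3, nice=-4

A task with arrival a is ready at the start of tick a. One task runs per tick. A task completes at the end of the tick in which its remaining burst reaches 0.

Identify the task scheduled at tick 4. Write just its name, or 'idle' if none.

t=0: vr[E=0] → run E
t=1: vr[E=1024/1991] → run E
t=2: vr[F=0 G=0] → run F
t=3: vr[F=1024/1991 G=0] → run G
t=4: vr[F=1024/1991 G=1024/2501] → run G
t=5: vr[F=1024/1991 G=2048/2501] → run F
t=6: vr[F=2048/1991 G=2048/2501] → run G
t=7: vr[F=2048/1991] → run F
t=8: vr[F=3072/1991] → run F
t=9: vr[F=4096/1991] → run F
t=10: vr[F=5120/1991] → run F
t=11: (idle)
t=12: (idle)

running at tick 4 = G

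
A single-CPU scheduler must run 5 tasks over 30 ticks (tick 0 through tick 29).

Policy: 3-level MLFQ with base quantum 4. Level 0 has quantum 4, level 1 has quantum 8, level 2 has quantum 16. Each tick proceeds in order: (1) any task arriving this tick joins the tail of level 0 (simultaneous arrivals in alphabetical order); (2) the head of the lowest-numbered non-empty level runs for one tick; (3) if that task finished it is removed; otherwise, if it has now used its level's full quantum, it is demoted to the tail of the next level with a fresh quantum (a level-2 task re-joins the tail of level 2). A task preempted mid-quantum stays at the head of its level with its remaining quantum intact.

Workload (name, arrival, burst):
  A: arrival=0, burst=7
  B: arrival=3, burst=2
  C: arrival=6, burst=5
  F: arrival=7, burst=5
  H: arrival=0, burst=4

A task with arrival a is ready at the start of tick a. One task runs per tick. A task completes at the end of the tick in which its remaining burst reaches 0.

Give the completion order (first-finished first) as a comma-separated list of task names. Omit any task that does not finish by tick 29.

t=0: L0/L1/L2 = AH/-/- → run A
t=1: L0/L1/L2 = AH/-/- → run A
t=2: L0/L1/L2 = AH/-/- → run A
t=3: L0/L1/L2 = AHB/-/- → run A
t=4: L0/L1/L2 = HB/A/- → run H
t=5: L0/L1/L2 = HB/A/- → run H
t=6: L0/L1/L2 = HBC/A/- → run H
t=7: L0/L1/L2 = HBCF/A/- → run H
t=8: L0/L1/L2 = BCF/A/- → run B
t=9: L0/L1/L2 = BCF/A/- → run B
t=10: L0/L1/L2 = CF/A/- → run C
t=11: L0/L1/L2 = CF/A/- → run C
t=12: L0/L1/L2 = CF/A/- → run C
t=13: L0/L1/L2 = CF/A/- → run C
t=14: L0/L1/L2 = F/AC/- → run F
t=15: L0/L1/L2 = F/AC/- → run F
t=16: L0/L1/L2 = F/AC/- → run F
t=17: L0/L1/L2 = F/AC/- → run F
t=18: L0/L1/L2 = -/ACF/- → run A
t=19: L0/L1/L2 = -/ACF/- → run A
t=20: L0/L1/L2 = -/ACF/- → run A
t=21: L0/L1/L2 = -/CF/- → run C
t=22: L0/L1/L2 = -/F/- → run F
t=23: (idle)
t=24: (idle)
t=25: (idle)
t=26: (idle)
t=27: (idle)
t=28: (idle)
t=29: (idle)

completion order = H, B, A, C, F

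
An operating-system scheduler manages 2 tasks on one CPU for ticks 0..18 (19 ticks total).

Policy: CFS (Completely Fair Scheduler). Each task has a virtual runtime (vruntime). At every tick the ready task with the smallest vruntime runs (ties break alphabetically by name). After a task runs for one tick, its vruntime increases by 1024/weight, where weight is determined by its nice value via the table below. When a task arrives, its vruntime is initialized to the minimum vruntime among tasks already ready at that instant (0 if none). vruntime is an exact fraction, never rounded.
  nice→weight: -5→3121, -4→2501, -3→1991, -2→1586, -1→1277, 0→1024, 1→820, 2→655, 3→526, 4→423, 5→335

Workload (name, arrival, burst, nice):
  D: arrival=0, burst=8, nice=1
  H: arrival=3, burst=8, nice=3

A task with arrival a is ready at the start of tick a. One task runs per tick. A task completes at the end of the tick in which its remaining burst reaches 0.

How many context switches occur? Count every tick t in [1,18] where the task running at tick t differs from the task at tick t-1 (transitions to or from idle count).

context switches = 8

t=0: vr[D=0] → run D
t=1: vr[D=256/205] → run D
t=2: vr[D=512/205] → run D
t=3: vr[D=768/205 H=768/205] → run D
t=4: vr[D=1024/205 H=768/205] → run H
t=5: vr[D=1024/205 H=306944/53915] → run D
t=6: vr[D=256/41 H=306944/53915] → run H
t=7: vr[D=256/41 H=411904/53915] → run D
t=8: vr[D=1536/205 H=411904/53915] → run D
t=9: vr[D=1792/205 H=411904/53915] → run H
t=10: vr[D=1792/205 H=516864/53915] → run D
t=11: vr[H=516864/53915] → run H
t=12: vr[H=621824/53915] → run H
t=13: vr[H=726784/53915] → run H
t=14: vr[H=831744/53915] → run H
t=15: vr[H=936704/53915] → run H
t=16: (idle)
t=17: (idle)
t=18: (idle)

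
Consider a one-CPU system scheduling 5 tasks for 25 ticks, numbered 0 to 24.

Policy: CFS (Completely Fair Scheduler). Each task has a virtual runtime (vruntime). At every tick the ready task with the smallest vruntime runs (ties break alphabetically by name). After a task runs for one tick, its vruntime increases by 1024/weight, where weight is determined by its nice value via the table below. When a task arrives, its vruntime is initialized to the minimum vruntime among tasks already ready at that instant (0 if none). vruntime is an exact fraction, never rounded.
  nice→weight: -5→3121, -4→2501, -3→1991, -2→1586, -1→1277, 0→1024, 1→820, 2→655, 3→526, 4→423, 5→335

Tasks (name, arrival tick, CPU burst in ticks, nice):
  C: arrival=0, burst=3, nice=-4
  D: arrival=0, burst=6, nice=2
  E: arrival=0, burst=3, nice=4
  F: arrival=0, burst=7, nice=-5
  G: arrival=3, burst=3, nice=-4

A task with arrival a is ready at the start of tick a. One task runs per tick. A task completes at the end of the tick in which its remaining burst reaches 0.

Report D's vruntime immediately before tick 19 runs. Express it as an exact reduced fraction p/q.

t=0: vr[C=0 D=0 E=0 F=0] → run C
t=1: vr[C=1024/2501 D=0 E=0 F=0] → run D
t=2: vr[C=1024/2501 D=1024/655 E=0 F=0] → run E
t=3: vr[C=1024/2501 D=1024/655 E=1024/423 F=0 G=0] → run F
t=4: vr[C=1024/2501 D=1024/655 E=1024/423 F=1024/3121 G=0] → run G
t=5: vr[C=1024/2501 D=1024/655 E=1024/423 F=1024/3121 G=1024/2501] → run F
t=6: vr[C=1024/2501 D=1024/655 E=1024/423 F=2048/3121 G=1024/2501] → run C
t=7: vr[C=2048/2501 D=1024/655 E=1024/423 F=2048/3121 G=1024/2501] → run G
t=8: vr[C=2048/2501 D=1024/655 E=1024/423 F=2048/3121 G=2048/2501] → run F
t=9: vr[C=2048/2501 D=1024/655 E=1024/423 F=3072/3121 G=2048/2501] → run C
t=10: vr[D=1024/655 E=1024/423 F=3072/3121 G=2048/2501] → run G
t=11: vr[D=1024/655 E=1024/423 F=3072/3121] → run F
t=12: vr[D=1024/655 E=1024/423 F=4096/3121] → run F
t=13: vr[D=1024/655 E=1024/423 F=5120/3121] → run D
t=14: vr[D=2048/655 E=1024/423 F=5120/3121] → run F
t=15: vr[D=2048/655 E=1024/423 F=6144/3121] → run F
t=16: vr[D=2048/655 E=1024/423] → run E
t=17: vr[D=2048/655 E=2048/423] → run D
t=18: vr[D=3072/655 E=2048/423] → run D
t=19: vr[D=4096/655 E=2048/423] → run E
t=20: vr[D=4096/655] → run D
t=21: vr[D=1024/131] → run D
t=22: (idle)
t=23: (idle)
t=24: (idle)

vruntime(D, start of tick 19) = 4096/655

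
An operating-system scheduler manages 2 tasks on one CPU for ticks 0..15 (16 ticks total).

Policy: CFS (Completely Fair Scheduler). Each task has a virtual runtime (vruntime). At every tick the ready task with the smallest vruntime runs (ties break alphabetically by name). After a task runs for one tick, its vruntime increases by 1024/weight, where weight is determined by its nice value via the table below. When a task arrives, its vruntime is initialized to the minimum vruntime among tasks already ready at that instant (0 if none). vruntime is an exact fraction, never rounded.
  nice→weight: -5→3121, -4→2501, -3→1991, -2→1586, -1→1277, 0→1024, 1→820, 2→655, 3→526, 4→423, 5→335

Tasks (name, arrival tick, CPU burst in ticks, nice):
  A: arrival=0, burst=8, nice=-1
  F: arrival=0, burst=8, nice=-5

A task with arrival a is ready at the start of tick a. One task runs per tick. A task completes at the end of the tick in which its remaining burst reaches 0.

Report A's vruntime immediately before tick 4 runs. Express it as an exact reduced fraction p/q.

t=0: vr[A=0 F=0] → run A
t=1: vr[A=1024/1277 F=0] → run F
t=2: vr[A=1024/1277 F=1024/3121] → run F
t=3: vr[A=1024/1277 F=2048/3121] → run F
t=4: vr[A=1024/1277 F=3072/3121] → run A
t=5: vr[A=2048/1277 F=3072/3121] → run F
t=6: vr[A=2048/1277 F=4096/3121] → run F
t=7: vr[A=2048/1277 F=5120/3121] → run A
t=8: vr[A=3072/1277 F=5120/3121] → run F
t=9: vr[A=3072/1277 F=6144/3121] → run F
t=10: vr[A=3072/1277 F=7168/3121] → run F
t=11: vr[A=3072/1277] → run A
t=12: vr[A=4096/1277] → run A
t=13: vr[A=5120/1277] → run A
t=14: vr[A=6144/1277] → run A
t=15: vr[A=7168/1277] → run A

vruntime(A, start of tick 4) = 1024/1277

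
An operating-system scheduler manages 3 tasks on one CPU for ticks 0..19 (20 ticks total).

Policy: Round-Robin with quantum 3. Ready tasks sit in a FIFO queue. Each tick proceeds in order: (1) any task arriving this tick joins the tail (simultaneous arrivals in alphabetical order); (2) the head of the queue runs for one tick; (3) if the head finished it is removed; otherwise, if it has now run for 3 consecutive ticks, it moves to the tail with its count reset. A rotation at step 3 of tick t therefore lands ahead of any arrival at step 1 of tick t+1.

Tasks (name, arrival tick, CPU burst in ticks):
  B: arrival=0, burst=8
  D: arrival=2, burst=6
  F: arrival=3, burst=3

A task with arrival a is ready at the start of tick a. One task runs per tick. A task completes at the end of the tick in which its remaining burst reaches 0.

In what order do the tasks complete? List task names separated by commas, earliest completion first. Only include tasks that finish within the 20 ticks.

t=0: queue=[B] q_used=0 → run B
t=1: queue=[B] q_used=1 → run B
t=2: queue=[B,D] q_used=2 → run B
t=3: queue=[D,B,F] q_used=0 → run D
t=4: queue=[D,B,F] q_used=1 → run D
t=5: queue=[D,B,F] q_used=2 → run D
t=6: queue=[B,F,D] q_used=0 → run B
t=7: queue=[B,F,D] q_used=1 → run B
t=8: queue=[B,F,D] q_used=2 → run B
t=9: queue=[F,D,B] q_used=0 → run F
t=10: queue=[F,D,B] q_used=1 → run F
t=11: queue=[F,D,B] q_used=2 → run F
t=12: queue=[D,B] q_used=0 → run D
t=13: queue=[D,B] q_used=1 → run D
t=14: queue=[D,B] q_used=2 → run D
t=15: queue=[B] q_used=0 → run B
t=16: queue=[B] q_used=1 → run B
t=17: (idle)
t=18: (idle)
t=19: (idle)

completion order = F, D, B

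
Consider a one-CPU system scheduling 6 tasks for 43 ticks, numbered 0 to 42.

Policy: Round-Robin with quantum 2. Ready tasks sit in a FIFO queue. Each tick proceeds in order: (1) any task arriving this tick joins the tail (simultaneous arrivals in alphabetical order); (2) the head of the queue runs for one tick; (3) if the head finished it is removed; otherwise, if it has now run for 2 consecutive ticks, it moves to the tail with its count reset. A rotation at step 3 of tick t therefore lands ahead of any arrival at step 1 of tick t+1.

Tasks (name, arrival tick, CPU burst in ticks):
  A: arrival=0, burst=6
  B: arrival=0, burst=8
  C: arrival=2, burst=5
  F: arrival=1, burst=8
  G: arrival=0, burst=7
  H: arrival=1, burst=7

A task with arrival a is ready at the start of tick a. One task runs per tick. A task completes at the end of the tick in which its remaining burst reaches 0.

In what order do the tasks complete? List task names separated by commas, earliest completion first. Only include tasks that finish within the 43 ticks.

completion order = A, C, B, G, F, H

t=0: queue=[A,B,G] q_used=0 → run A
t=1: queue=[A,B,G,F,H] q_used=1 → run A
t=2: queue=[B,G,F,H,A,C] q_used=0 → run B
t=3: queue=[B,G,F,H,A,C] q_used=1 → run B
t=4: queue=[G,F,H,A,C,B] q_used=0 → run G
t=5: queue=[G,F,H,A,C,B] q_used=1 → run G
t=6: queue=[F,H,A,C,B,G] q_used=0 → run F
t=7: queue=[F,H,A,C,B,G] q_used=1 → run F
t=8: queue=[H,A,C,B,G,F] q_used=0 → run H
t=9: queue=[H,A,C,B,G,F] q_used=1 → run H
t=10: queue=[A,C,B,G,F,H] q_used=0 → run A
t=11: queue=[A,C,B,G,F,H] q_used=1 → run A
t=12: queue=[C,B,G,F,H,A] q_used=0 → run C
t=13: queue=[C,B,G,F,H,A] q_used=1 → run C
t=14: queue=[B,G,F,H,A,C] q_used=0 → run B
t=15: queue=[B,G,F,H,A,C] q_used=1 → run B
t=16: queue=[G,F,H,A,C,B] q_used=0 → run G
t=17: queue=[G,F,H,A,C,B] q_used=1 → run G
t=18: queue=[F,H,A,C,B,G] q_used=0 → run F
t=19: queue=[F,H,A,C,B,G] q_used=1 → run F
t=20: queue=[H,A,C,B,G,F] q_used=0 → run H
t=21: queue=[H,A,C,B,G,F] q_used=1 → run H
t=22: queue=[A,C,B,G,F,H] q_used=0 → run A
t=23: queue=[A,C,B,G,F,H] q_used=1 → run A
t=24: queue=[C,B,G,F,H] q_used=0 → run C
t=25: queue=[C,B,G,F,H] q_used=1 → run C
t=26: queue=[B,G,F,H,C] q_used=0 → run B
t=27: queue=[B,G,F,H,C] q_used=1 → run B
t=28: queue=[G,F,H,C,B] q_used=0 → run G
t=29: queue=[G,F,H,C,B] q_used=1 → run G
t=30: queue=[F,H,C,B,G] q_used=0 → run F
t=31: queue=[F,H,C,B,G] q_used=1 → run F
t=32: queue=[H,C,B,G,F] q_used=0 → run H
t=33: queue=[H,C,B,G,F] q_used=1 → run H
t=34: queue=[C,B,G,F,H] q_used=0 → run C
t=35: queue=[B,G,F,H] q_used=0 → run B
t=36: queue=[B,G,F,H] q_used=1 → run B
t=37: queue=[G,F,H] q_used=0 → run G
t=38: queue=[F,H] q_used=0 → run F
t=39: queue=[F,H] q_used=1 → run F
t=40: queue=[H] q_used=0 → run H
t=41: (idle)
t=42: (idle)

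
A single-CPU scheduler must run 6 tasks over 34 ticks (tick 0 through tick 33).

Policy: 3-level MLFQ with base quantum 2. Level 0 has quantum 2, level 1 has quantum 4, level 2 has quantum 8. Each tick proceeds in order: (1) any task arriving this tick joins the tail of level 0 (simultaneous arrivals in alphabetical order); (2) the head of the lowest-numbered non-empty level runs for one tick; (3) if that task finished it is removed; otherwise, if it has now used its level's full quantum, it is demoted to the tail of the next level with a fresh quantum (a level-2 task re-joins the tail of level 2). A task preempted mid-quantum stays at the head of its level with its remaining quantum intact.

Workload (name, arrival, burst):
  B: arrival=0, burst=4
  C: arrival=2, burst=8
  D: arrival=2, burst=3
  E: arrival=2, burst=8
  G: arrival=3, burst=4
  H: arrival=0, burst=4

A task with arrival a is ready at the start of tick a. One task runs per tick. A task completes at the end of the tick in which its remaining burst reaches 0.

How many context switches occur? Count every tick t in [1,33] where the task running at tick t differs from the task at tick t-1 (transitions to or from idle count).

context switches = 14

t=0: L0/L1/L2 = BH/-/- → run B
t=1: L0/L1/L2 = BH/-/- → run B
t=2: L0/L1/L2 = HCDE/B/- → run H
t=3: L0/L1/L2 = HCDEG/B/- → run H
t=4: L0/L1/L2 = CDEG/BH/- → run C
t=5: L0/L1/L2 = CDEG/BH/- → run C
t=6: L0/L1/L2 = DEG/BHC/- → run D
t=7: L0/L1/L2 = DEG/BHC/- → run D
t=8: L0/L1/L2 = EG/BHCD/- → run E
t=9: L0/L1/L2 = EG/BHCD/- → run E
t=10: L0/L1/L2 = G/BHCDE/- → run G
t=11: L0/L1/L2 = G/BHCDE/- → run G
t=12: L0/L1/L2 = -/BHCDEG/- → run B
t=13: L0/L1/L2 = -/BHCDEG/- → run B
t=14: L0/L1/L2 = -/HCDEG/- → run H
t=15: L0/L1/L2 = -/HCDEG/- → run H
t=16: L0/L1/L2 = -/CDEG/- → run C
t=17: L0/L1/L2 = -/CDEG/- → run C
t=18: L0/L1/L2 = -/CDEG/- → run C
t=19: L0/L1/L2 = -/CDEG/- → run C
t=20: L0/L1/L2 = -/DEG/C → run D
t=21: L0/L1/L2 = -/EG/C → run E
t=22: L0/L1/L2 = -/EG/C → run E
t=23: L0/L1/L2 = -/EG/C → run E
t=24: L0/L1/L2 = -/EG/C → run E
t=25: L0/L1/L2 = -/G/CE → run G
t=26: L0/L1/L2 = -/G/CE → run G
t=27: L0/L1/L2 = -/-/CE → run C
t=28: L0/L1/L2 = -/-/CE → run C
t=29: L0/L1/L2 = -/-/E → run E
t=30: L0/L1/L2 = -/-/E → run E
t=31: (idle)
t=32: (idle)
t=33: (idle)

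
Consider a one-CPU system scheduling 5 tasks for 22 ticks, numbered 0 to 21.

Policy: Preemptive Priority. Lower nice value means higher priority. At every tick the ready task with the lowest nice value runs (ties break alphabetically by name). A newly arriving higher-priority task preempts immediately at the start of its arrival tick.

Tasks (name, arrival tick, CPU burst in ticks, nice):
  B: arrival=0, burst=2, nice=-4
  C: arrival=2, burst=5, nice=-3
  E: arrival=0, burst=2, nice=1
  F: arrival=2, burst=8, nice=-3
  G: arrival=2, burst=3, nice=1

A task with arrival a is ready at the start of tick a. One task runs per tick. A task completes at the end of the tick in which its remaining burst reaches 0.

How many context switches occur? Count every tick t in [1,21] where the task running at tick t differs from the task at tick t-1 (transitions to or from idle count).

t=0: ready={B,E} → run B
t=1: ready={B,E} → run B
t=2: ready={C,E,F,G} → run C
t=3: ready={C,E,F,G} → run C
t=4: ready={C,E,F,G} → run C
t=5: ready={C,E,F,G} → run C
t=6: ready={C,E,F,G} → run C
t=7: ready={E,F,G} → run F
t=8: ready={E,F,G} → run F
t=9: ready={E,F,G} → run F
t=10: ready={E,F,G} → run F
t=11: ready={E,F,G} → run F
t=12: ready={E,F,G} → run F
t=13: ready={E,F,G} → run F
t=14: ready={E,F,G} → run F
t=15: ready={E,G} → run E
t=16: ready={E,G} → run E
t=17: ready={G} → run G
t=18: ready={G} → run G
t=19: ready={G} → run G
t=20: (idle)
t=21: (idle)

context switches = 5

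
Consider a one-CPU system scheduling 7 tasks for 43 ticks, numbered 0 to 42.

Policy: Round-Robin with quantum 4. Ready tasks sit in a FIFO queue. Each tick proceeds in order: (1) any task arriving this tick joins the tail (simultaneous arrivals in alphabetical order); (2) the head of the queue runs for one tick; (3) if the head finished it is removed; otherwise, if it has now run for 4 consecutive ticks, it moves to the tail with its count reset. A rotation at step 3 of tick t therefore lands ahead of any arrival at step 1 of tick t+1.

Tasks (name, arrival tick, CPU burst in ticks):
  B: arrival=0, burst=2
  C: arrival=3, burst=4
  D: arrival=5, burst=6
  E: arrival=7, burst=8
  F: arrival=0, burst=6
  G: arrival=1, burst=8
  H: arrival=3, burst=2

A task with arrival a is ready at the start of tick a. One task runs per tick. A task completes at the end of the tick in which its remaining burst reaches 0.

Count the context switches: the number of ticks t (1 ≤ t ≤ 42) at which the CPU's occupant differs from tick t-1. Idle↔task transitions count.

context switches = 11

t=0: queue=[B,F] q_used=0 → run B
t=1: queue=[B,F,G] q_used=1 → run B
t=2: queue=[F,G] q_used=0 → run F
t=3: queue=[F,G,C,H] q_used=1 → run F
t=4: queue=[F,G,C,H] q_used=2 → run F
t=5: queue=[F,G,C,H,D] q_used=3 → run F
t=6: queue=[G,C,H,D,F] q_used=0 → run G
t=7: queue=[G,C,H,D,F,E] q_used=1 → run G
t=8: queue=[G,C,H,D,F,E] q_used=2 → run G
t=9: queue=[G,C,H,D,F,E] q_used=3 → run G
t=10: queue=[C,H,D,F,E,G] q_used=0 → run C
t=11: queue=[C,H,D,F,E,G] q_used=1 → run C
t=12: queue=[C,H,D,F,E,G] q_used=2 → run C
t=13: queue=[C,H,D,F,E,G] q_used=3 → run C
t=14: queue=[H,D,F,E,G] q_used=0 → run H
t=15: queue=[H,D,F,E,G] q_used=1 → run H
t=16: queue=[D,F,E,G] q_used=0 → run D
t=17: queue=[D,F,E,G] q_used=1 → run D
t=18: queue=[D,F,E,G] q_used=2 → run D
t=19: queue=[D,F,E,G] q_used=3 → run D
t=20: queue=[F,E,G,D] q_used=0 → run F
t=21: queue=[F,E,G,D] q_used=1 → run F
t=22: queue=[E,G,D] q_used=0 → run E
t=23: queue=[E,G,D] q_used=1 → run E
t=24: queue=[E,G,D] q_used=2 → run E
t=25: queue=[E,G,D] q_used=3 → run E
t=26: queue=[G,D,E] q_used=0 → run G
t=27: queue=[G,D,E] q_used=1 → run G
t=28: queue=[G,D,E] q_used=2 → run G
t=29: queue=[G,D,E] q_used=3 → run G
t=30: queue=[D,E] q_used=0 → run D
t=31: queue=[D,E] q_used=1 → run D
t=32: queue=[E] q_used=0 → run E
t=33: queue=[E] q_used=1 → run E
t=34: queue=[E] q_used=2 → run E
t=35: queue=[E] q_used=3 → run E
t=36: (idle)
t=37: (idle)
t=38: (idle)
t=39: (idle)
t=40: (idle)
t=41: (idle)
t=42: (idle)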